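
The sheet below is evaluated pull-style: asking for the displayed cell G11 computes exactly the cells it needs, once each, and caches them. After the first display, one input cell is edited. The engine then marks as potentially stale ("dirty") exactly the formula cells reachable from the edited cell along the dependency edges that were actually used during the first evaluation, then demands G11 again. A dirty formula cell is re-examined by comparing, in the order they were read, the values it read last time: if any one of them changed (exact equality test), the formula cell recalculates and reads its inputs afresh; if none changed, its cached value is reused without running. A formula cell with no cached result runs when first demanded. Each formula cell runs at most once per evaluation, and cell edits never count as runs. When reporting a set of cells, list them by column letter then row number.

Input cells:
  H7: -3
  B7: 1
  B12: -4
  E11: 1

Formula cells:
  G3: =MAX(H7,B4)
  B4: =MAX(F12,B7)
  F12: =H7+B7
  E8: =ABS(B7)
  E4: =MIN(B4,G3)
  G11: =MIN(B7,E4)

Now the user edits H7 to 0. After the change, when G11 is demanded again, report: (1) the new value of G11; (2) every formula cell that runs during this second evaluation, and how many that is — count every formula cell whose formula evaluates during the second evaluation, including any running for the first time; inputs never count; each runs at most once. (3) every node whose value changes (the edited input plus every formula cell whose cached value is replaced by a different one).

First demand of the output computes:
  F12 = -3 + 1 = -2
  B4 = MAX(-2, 1) = 1
  G3 = MAX(-3, 1) = 1
  E4 = MIN(1, 1) = 1
  G11 = MIN(1, 1) = 1

After the edit, cleaning proceeds:
  F12: a read changed (H7 -3->0) — executes, giving 1.
  B4: a read changed (F12 -2->1) — executes, giving 1 — identical to its old value.
  G3: a read changed (H7 -3->0) — executes, giving 1 — identical to its old value.
  E4: dirty, but its reads are unchanged (B4 unchanged, G3 unchanged); cached 1 stands.
  G11: dirty, but its reads are unchanged (B7 unchanged, E4 unchanged); cached 1 stands.

Note where the cutoff bites: E4 is checked, finds nothing changed, and keeps its cache.

Demanding G11 again yields 1.
3 formula cells run: B4, F12, G3.
The nodes whose values change: F12, H7.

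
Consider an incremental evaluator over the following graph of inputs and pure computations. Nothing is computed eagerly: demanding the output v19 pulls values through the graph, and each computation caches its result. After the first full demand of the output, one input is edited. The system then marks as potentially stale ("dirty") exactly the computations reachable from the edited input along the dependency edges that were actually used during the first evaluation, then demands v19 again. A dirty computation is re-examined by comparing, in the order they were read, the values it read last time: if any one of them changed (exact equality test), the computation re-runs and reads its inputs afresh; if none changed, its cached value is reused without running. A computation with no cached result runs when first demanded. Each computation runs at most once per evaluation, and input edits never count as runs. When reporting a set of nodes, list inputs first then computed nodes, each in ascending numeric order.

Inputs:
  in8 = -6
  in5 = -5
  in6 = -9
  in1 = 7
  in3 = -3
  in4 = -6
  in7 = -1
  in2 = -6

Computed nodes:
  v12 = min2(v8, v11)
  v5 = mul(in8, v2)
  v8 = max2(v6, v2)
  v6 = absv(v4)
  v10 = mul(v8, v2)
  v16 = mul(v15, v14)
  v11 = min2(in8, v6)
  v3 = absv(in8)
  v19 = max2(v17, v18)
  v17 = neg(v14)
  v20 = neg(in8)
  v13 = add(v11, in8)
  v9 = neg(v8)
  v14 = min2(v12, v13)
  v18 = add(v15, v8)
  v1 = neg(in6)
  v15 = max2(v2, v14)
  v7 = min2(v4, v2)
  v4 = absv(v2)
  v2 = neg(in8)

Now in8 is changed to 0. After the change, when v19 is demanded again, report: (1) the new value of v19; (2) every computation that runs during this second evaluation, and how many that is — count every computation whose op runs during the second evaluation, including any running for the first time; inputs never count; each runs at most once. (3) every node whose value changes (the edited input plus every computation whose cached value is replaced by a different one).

Initial pass — values computed on the first demand:
  v2 = neg(-6) = 6
  v4 = absv(6) = 6
  v6 = absv(6) = 6
  v8 = max2(6, 6) = 6
  v11 = min2(-6, 6) = -6
  v12 = min2(6, -6) = -6
  v13 = add(-6, -6) = -12
  v14 = min2(-6, -12) = -12
  v15 = max2(6, -12) = 6
  v17 = neg(-12) = 12
  v18 = add(6, 6) = 12
  v19 = max2(12, 12) = 12

Second demand — change propagation:
  v2: re-runs because in8 -6->0; new result 0.
  v4: re-runs because v2 6->0; new result 0.
  v6: re-runs because v4 6->0; new result 0.
  v8: re-runs because v6 6->0; v2 6->0; new result 0.
  v11: re-runs because in8 -6->0; v6 6->0; new result 0.
  v12: re-runs because v8 6->0; v11 -6->0; new result 0.
  v13: re-runs because v11 -6->0; in8 -6->0; new result 0.
  v14: re-runs because v12 -6->0; v13 -12->0; new result 0.
  v15: re-runs because v2 6->0; v14 -12->0; new result 0.
  v17: re-runs because v14 -12->0; new result 0.
  v18: re-runs because v15 6->0; v8 6->0; new result 0.
  v19: re-runs because v17 12->0; v18 12->0; new result 0.

v19 now evaluates to 0.
Run set: v2, v4, v6, v8, v11, v12, v13, v14, v15, v17, v18, v19 (12 run).
Changed values: in8, v2, v4, v6, v8, v11, v12, v13, v14, v15, v17, v18, v19.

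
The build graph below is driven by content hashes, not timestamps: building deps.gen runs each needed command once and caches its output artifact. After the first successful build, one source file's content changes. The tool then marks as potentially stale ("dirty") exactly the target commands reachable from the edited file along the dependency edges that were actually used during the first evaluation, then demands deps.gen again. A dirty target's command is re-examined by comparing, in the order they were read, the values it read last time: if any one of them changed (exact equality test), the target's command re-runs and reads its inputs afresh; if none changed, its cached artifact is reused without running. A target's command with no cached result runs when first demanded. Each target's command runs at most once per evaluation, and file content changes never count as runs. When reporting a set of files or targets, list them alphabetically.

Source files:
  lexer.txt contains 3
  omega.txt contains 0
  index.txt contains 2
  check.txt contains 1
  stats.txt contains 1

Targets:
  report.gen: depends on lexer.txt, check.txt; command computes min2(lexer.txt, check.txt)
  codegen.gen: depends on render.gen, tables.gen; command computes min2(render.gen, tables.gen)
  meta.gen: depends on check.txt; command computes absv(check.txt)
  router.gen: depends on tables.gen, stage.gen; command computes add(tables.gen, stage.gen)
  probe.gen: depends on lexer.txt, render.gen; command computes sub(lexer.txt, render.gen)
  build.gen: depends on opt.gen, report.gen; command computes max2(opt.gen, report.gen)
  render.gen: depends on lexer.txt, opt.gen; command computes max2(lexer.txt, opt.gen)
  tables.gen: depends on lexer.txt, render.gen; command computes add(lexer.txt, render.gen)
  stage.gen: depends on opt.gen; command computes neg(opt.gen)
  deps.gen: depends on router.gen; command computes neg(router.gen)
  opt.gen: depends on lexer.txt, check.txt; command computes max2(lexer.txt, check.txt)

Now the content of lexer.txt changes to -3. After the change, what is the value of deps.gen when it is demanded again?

Initial pass — values computed on the first demand:
  opt.gen = max2(3, 1) = 3
  render.gen = max2(3, 3) = 3
  stage.gen = neg(3) = -3
  tables.gen = add(3, 3) = 6
  router.gen = add(6, -3) = 3
  deps.gen = neg(3) = -3

Second demand — change propagation:
  opt.gen: re-runs because lexer.txt 3->-3; new result 1.
  render.gen: re-runs because lexer.txt 3->-3; opt.gen 3->1; new result 1.
  stage.gen: re-runs because opt.gen 3->1; new result -1.
  tables.gen: re-runs because lexer.txt 3->-3; render.gen 3->1; new result -2.
  router.gen: re-runs because tables.gen 6->-2; stage.gen -3->-1; new result -3.
  deps.gen: re-runs because router.gen 3->-3; new result 3.

deps.gen now evaluates to 3.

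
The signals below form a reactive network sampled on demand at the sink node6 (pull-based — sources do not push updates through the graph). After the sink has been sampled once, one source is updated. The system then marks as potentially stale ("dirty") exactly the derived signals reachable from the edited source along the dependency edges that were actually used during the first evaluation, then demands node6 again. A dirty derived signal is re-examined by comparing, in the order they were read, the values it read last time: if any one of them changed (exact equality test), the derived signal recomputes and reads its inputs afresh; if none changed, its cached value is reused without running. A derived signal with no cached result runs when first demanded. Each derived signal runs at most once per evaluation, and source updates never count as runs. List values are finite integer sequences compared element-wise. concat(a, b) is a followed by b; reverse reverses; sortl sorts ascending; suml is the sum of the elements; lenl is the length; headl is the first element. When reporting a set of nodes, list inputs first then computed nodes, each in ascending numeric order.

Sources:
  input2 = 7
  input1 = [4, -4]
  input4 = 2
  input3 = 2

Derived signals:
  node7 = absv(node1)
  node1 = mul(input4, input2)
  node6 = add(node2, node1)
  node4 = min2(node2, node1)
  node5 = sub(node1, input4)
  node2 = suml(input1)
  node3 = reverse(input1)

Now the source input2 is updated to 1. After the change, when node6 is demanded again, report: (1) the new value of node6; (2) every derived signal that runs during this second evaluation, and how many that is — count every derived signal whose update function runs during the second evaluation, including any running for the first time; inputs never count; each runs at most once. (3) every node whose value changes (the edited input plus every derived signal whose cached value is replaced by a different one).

Initial pass — values computed on the first demand:
  node1 = mul(2, 7) = 14
  node2 = suml([4, -4]) = 0
  node6 = add(0, 14) = 14

Second demand — change propagation:
  node1: re-runs because input2 7->1; new result 2.
  node6: re-runs because node1 14->2; new result 2.

node6 now evaluates to 2.
Run set: node1, node6 (2 run).
Changed values: input2, node1, node6.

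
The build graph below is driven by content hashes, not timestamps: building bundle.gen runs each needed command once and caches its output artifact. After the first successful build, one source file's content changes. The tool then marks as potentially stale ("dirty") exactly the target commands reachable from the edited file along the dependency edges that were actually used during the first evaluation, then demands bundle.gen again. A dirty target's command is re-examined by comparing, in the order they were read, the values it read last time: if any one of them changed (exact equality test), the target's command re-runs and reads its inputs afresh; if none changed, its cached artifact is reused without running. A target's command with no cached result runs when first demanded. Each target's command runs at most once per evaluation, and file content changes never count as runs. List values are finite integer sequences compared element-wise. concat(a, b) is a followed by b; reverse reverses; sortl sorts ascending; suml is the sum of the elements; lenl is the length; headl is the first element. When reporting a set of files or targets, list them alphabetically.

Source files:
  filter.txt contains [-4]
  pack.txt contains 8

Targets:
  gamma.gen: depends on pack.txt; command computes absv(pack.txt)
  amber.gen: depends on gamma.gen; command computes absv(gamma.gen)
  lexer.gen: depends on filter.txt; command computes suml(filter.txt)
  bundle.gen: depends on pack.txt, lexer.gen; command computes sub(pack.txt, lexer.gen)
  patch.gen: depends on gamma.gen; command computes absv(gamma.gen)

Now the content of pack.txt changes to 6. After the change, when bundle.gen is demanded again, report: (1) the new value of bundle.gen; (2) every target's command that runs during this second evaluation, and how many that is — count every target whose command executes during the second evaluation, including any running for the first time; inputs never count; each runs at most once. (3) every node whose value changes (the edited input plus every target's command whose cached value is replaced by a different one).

Initial pass — values computed on the first demand:
  lexer.gen = suml([-4]) = -4
  bundle.gen = sub(8, -4) = 12

Second demand — change propagation:
  bundle.gen: re-runs because pack.txt 8->6; new result 10.

bundle.gen now evaluates to 10.
Run set: bundle.gen (1 run).
Changed values: bundle.gen, pack.txt.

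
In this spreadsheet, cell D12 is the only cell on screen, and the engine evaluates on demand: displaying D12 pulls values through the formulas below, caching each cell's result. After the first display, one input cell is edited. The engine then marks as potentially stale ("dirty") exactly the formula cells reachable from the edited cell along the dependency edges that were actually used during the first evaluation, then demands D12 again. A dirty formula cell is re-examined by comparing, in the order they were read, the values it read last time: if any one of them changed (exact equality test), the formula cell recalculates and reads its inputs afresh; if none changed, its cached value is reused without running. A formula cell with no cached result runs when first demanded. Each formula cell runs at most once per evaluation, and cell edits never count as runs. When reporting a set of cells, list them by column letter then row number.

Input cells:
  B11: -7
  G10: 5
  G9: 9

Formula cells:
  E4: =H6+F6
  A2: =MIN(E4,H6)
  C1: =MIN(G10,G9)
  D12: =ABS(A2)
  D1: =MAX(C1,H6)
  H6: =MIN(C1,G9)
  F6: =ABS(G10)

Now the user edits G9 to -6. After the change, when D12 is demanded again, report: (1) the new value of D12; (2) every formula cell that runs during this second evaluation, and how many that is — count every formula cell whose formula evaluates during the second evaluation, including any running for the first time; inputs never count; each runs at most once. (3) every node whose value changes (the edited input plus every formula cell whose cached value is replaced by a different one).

D12 now evaluates to 6.
Run set: A2, C1, D12, E4, H6 (5 run).
Changed values: A2, C1, D12, E4, G9, H6.

Initial pass — values computed on the first demand:
  C1 = MIN(5, 9) = 5
  F6 = ABS(5) = 5
  H6 = MIN(5, 9) = 5
  E4 = 5 + 5 = 10
  A2 = MIN(10, 5) = 5
  D12 = ABS(5) = 5

Second demand — change propagation:
  C1: re-runs because G9 9->-6; new result -6.
  H6: re-runs because C1 5->-6; G9 9->-6; new result -6.
  E4: re-runs because H6 5->-6; new result -1.
  A2: re-runs because E4 10->-1; H6 5->-6; new result -6.
  D12: re-runs because A2 5->-6; new result 6.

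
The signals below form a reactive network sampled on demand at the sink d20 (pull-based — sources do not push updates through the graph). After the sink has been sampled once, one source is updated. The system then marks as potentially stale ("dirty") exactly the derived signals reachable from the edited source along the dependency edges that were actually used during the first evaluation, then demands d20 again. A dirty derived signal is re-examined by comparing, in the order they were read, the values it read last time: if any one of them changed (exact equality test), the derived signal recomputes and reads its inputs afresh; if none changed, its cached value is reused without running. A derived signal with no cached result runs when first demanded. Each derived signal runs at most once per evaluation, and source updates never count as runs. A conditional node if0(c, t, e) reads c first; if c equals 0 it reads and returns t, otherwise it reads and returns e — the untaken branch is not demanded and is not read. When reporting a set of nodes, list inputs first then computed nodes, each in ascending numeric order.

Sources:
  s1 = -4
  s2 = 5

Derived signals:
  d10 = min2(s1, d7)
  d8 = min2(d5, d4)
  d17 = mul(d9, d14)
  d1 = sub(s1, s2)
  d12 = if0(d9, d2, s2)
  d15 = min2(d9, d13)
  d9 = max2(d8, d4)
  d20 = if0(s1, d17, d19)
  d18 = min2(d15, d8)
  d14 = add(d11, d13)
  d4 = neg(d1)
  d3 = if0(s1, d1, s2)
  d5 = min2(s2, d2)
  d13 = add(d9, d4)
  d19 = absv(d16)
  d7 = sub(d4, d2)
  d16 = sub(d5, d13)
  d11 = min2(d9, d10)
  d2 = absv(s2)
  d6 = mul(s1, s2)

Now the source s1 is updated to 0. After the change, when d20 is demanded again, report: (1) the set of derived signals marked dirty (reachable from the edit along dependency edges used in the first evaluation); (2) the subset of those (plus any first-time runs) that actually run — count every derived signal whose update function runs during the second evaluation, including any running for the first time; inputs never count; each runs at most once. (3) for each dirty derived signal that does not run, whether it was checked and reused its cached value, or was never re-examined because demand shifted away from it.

Dirty set: d1, d4, d8, d9, d13, d16, d19, d20.
Run set: d1, d4, d7, d8, d9, d10, d11, d13, d14, d17, d20 (11 run).
Left stale — demand moved off them: d16, d19.
The important point: the flipped condition redirects demand; d16, d19 are left stale, never re-checked.

Initial pass — values computed on the first demand:
  d1 = sub(-4, 5) = -9
  d2 = absv(5) = 5
  d4 = neg(-9) = 9
  d5 = min2(5, 5) = 5
  d8 = min2(5, 9) = 5
  d9 = max2(5, 9) = 9
  d13 = add(9, 9) = 18
  d16 = sub(5, 18) = -13
  d19 = absv(-13) = 13
  d20 = if0(s1=-4 -> else branch d19) = 13

Second demand — change propagation:
  d1: re-runs because s1 -4->0; new result -5.
  d4: re-runs because d1 -9->-5; new result 5.
  d7: newly demanded (no cache) — executes and yields 0.
  d8: re-runs because d4 9->5; new result 5 (unchanged).
  d9: re-runs because d4 9->5; new result 5.
  d10: newly demanded (no cache) — executes and yields 0.
  d11: newly demanded (no cache) — executes and yields 0.
  d13: re-runs because d9 9->5; d4 9->5; new result 10.
  d14: newly demanded (no cache) — executes and yields 10.
  d16: dirty yet unreached — the second evaluation never asks for it.
  d17: newly demanded (no cache) — executes and yields 50.
  d19: dirty yet unreached — the second evaluation never asks for it.
  d20: re-runs because s1 -4->0; new result 50.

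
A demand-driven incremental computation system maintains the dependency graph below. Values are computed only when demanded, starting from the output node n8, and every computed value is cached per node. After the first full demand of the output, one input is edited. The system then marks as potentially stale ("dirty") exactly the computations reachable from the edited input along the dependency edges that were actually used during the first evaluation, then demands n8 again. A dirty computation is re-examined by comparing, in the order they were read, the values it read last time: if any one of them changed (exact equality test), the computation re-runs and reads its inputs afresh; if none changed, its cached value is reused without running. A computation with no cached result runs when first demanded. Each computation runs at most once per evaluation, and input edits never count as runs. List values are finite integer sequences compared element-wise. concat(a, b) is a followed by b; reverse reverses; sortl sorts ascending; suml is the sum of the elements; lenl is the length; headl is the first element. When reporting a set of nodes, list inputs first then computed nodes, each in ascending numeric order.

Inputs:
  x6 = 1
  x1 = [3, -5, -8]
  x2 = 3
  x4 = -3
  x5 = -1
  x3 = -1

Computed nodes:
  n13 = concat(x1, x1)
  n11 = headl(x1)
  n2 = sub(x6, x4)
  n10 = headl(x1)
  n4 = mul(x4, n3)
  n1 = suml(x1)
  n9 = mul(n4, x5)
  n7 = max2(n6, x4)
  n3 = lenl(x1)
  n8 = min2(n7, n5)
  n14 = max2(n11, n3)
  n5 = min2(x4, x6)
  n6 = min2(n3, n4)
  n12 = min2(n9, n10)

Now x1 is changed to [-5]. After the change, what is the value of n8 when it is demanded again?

First evaluation (everything demanded from the output):
  n3 = lenl([3, -5, -8]) = 3
  n4 = mul(-3, 3) = -9
  n5 = min2(-3, 1) = -3
  n6 = min2(3, -9) = -9
  n7 = max2(-9, -3) = -3
  n8 = min2(-3, -3) = -3

Propagation after the edit:
  n3: runs — x1 [3, -5, -8]->[-5]; result 1.
  n4: runs — n3 3->1; result -3.
  n6: runs — n3 3->1; n4 -9->-3; result -3.
  n7: runs — n6 -9->-3; result -3 (same value as before).
  n8: checked — values it read are unchanged (n7 unchanged, n5 unchanged); reused cached -3 without running.

Key observation: the change is absorbed at n7 — it re-runs but produces the same value, and the output's value is unchanged.

New value of n8: -3.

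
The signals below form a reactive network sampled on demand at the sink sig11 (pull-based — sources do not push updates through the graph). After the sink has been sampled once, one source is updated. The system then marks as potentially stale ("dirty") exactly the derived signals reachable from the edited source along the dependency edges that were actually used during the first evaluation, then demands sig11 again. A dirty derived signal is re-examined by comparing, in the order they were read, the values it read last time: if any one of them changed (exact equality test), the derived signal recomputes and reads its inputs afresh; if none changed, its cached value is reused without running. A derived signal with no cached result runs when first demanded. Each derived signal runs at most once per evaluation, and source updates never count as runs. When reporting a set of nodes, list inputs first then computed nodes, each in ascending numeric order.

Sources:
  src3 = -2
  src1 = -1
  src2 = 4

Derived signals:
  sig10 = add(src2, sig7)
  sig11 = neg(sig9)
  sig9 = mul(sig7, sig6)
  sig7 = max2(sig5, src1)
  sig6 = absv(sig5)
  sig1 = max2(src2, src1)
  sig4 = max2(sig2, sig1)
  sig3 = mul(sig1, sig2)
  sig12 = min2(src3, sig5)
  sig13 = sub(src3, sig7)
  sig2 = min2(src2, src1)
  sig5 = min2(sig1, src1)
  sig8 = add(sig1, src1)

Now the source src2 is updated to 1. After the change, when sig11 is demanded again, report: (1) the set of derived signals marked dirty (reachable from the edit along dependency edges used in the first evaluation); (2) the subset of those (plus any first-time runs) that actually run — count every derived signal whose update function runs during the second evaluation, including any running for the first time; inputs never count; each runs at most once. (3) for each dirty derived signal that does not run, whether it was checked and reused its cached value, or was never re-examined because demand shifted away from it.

Dirty set: sig1, sig5, sig6, sig7, sig9, sig11.
Run set: sig1, sig5 (2 run).
Re-examined without running (cache reused): sig6, sig7, sig9, sig11.
The important point: sig5 recomputes to an identical value, and the output ends up unchanged.

Initial pass — values computed on the first demand:
  sig1 = max2(4, -1) = 4
  sig5 = min2(4, -1) = -1
  sig6 = absv(-1) = 1
  sig7 = max2(-1, -1) = -1
  sig9 = mul(-1, 1) = -1
  sig11 = neg(-1) = 1

Second demand — change propagation:
  sig1: re-runs because src2 4->1; new result 1.
  sig5: re-runs because sig1 4->1; new result -1 (unchanged).
  sig6: re-examined; everything it read last time is the same (sig5 unchanged) — cache 1 kept, no run.
  sig7: re-examined; everything it read last time is the same (sig5 unchanged, src1 unchanged) — cache -1 kept, no run.
  sig9: re-examined; everything it read last time is the same (sig7 unchanged, sig6 unchanged) — cache -1 kept, no run.
  sig11: re-examined; everything it read last time is the same (sig9 unchanged) — cache 1 kept, no run.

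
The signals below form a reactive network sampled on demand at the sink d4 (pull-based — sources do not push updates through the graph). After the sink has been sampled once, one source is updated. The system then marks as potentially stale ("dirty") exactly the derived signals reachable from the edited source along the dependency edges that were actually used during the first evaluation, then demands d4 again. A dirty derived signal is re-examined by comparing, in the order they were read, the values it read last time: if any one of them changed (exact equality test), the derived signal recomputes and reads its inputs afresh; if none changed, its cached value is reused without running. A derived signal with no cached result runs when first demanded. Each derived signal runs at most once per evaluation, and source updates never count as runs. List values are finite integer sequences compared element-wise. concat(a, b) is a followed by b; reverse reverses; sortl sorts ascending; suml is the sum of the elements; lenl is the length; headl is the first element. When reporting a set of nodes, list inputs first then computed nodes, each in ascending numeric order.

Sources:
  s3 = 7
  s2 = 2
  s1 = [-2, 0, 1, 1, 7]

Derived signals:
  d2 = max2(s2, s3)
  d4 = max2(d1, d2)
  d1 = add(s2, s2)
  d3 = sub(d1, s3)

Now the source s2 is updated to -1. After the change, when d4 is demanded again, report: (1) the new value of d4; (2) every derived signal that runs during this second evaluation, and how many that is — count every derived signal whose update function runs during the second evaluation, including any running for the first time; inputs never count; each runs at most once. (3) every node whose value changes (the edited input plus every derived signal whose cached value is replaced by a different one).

Initial pass — values computed on the first demand:
  d1 = add(2, 2) = 4
  d2 = max2(2, 7) = 7
  d4 = max2(4, 7) = 7

Second demand — change propagation:
  d1: re-runs because s2 2->-1; s2 2->-1; new result -2.
  d2: re-runs because s2 2->-1; new result 7 (unchanged).
  d4: re-runs because d1 4->-2; new result 7 (unchanged).

d4 now evaluates to 7.
Run set: d1, d2, d4 (3 run).
Changed values: s2, d1.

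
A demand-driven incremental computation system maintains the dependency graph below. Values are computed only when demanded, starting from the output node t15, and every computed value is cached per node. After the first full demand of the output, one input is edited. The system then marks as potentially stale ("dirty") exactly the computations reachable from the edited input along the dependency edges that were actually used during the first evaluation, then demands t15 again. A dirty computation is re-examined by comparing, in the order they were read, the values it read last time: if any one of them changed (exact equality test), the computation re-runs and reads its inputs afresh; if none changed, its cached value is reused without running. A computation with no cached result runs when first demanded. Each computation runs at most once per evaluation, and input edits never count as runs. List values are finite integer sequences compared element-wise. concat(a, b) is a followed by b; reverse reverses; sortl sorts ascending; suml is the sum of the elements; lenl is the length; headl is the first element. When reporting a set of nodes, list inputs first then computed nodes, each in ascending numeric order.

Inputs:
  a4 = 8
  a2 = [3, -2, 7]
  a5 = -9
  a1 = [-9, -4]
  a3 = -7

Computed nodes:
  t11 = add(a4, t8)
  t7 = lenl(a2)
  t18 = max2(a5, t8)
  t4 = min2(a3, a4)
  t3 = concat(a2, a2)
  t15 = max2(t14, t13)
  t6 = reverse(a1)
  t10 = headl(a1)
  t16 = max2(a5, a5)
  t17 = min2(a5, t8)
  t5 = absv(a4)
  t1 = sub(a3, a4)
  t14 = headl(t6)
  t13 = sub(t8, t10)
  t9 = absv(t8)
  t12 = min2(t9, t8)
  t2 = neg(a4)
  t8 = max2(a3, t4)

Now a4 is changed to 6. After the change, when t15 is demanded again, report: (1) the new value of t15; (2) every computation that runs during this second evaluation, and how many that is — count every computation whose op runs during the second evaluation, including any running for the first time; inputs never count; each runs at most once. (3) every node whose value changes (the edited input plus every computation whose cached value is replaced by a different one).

First evaluation (everything demanded from the output):
  t4 = min2(-7, 8) = -7
  t6 = reverse([-9, -4]) = [-4, -9]
  t8 = max2(-7, -7) = -7
  t10 = headl([-9, -4]) = -9
  t13 = sub(-7, -9) = 2
  t14 = headl([-4, -9]) = -4
  t15 = max2(-4, 2) = 2

Propagation after the edit:
  t4: runs — a4 8->6; result -7 (same value as before).
  t8: checked — values it read are unchanged (a3 unchanged, t4 unchanged); reused cached -7 without running.
  t13: checked — values it read are unchanged (t8 unchanged, t10 unchanged); reused cached 2 without running.
  t15: checked — values it read are unchanged (t14 unchanged, t13 unchanged); reused cached 2 without running.

Key observation: the change is absorbed at t4 — it re-runs but produces the same value, and the output's value is unchanged.

New value of t15: 2.
Computations that run: t4 — 1 in total.
Values that change: a4.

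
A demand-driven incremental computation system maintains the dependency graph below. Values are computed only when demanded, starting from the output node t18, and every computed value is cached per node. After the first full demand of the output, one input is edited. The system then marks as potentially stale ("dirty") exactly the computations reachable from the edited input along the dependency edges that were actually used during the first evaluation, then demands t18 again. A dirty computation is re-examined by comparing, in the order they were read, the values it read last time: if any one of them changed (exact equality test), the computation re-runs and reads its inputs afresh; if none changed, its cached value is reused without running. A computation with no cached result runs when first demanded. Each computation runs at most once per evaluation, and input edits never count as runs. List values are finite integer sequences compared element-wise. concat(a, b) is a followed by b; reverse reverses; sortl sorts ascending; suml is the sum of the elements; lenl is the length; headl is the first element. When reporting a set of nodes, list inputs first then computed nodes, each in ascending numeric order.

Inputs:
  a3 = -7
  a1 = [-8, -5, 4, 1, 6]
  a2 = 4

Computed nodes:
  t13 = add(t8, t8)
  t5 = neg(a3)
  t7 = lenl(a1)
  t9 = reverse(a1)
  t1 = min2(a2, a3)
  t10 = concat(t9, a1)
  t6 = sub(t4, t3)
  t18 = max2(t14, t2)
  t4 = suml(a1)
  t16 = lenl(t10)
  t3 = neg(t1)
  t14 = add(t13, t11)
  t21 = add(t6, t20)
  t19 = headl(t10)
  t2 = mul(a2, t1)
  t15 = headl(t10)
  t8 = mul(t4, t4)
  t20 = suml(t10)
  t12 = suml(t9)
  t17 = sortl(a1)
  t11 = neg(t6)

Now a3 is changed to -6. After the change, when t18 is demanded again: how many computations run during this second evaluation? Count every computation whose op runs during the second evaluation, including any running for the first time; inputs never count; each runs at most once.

Computations that run: t1, t2, t3, t6, t11, t14, t18 — 7 in total.

First evaluation (everything demanded from the output):
  t1 = min2(4, -7) = -7
  t2 = mul(4, -7) = -28
  t3 = neg(-7) = 7
  t4 = suml([-8, -5, 4, 1, 6]) = -2
  t6 = sub(-2, 7) = -9
  t8 = mul(-2, -2) = 4
  t11 = neg(-9) = 9
  t13 = add(4, 4) = 8
  t14 = add(8, 9) = 17
  t18 = max2(17, -28) = 17

Propagation after the edit:
  t1: runs — a3 -7->-6; result -6.
  t2: runs — t1 -7->-6; result -24.
  t3: runs — t1 -7->-6; result 6.
  t6: runs — t3 7->6; result -8.
  t11: runs — t6 -9->-8; result 8.
  t14: runs — t11 9->8; result 16.
  t18: runs — t14 17->16; t2 -28->-24; result 16.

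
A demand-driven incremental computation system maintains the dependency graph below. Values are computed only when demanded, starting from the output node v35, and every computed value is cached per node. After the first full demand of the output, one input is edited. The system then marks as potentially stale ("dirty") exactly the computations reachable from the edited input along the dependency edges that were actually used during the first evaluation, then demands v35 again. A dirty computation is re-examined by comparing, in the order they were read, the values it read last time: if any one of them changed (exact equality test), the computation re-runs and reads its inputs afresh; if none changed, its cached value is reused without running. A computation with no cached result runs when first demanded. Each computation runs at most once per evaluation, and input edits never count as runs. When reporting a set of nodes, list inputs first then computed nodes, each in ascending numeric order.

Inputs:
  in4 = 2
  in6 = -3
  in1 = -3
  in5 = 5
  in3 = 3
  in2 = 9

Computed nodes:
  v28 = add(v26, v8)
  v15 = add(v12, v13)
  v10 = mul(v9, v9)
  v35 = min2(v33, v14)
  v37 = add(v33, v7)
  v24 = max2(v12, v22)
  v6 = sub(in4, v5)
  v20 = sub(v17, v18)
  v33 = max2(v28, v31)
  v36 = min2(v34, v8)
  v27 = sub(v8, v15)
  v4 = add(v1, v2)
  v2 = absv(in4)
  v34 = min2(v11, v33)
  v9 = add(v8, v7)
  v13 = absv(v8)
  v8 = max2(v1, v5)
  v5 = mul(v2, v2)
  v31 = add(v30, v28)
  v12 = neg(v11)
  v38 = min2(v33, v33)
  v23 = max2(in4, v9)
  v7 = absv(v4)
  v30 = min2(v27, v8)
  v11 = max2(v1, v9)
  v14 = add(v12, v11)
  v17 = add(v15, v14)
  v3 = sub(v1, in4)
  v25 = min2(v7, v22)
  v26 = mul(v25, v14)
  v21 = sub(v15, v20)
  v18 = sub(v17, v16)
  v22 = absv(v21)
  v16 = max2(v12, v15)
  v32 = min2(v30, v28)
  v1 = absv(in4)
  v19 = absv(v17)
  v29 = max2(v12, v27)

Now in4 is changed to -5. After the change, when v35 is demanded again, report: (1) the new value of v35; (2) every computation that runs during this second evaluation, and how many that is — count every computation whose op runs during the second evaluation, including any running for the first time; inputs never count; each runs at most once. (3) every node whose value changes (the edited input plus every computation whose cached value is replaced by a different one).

First evaluation (everything demanded from the output):
  v1 = absv(2) = 2
  v2 = absv(2) = 2
  v4 = add(2, 2) = 4
  v5 = mul(2, 2) = 4
  v7 = absv(4) = 4
  v8 = max2(2, 4) = 4
  v9 = add(4, 4) = 8
  v11 = max2(2, 8) = 8
  v12 = neg(8) = -8
  v13 = absv(4) = 4
  v14 = add(-8, 8) = 0
  v15 = add(-8, 4) = -4
  v16 = max2(-8, -4) = -4
  v17 = add(-4, 0) = -4
  v18 = sub(-4, -4) = 0
  v20 = sub(-4, 0) = -4
  v21 = sub(-4, -4) = 0
  v22 = absv(0) = 0
  v25 = min2(4, 0) = 0
  v26 = mul(0, 0) = 0
  v27 = sub(4, -4) = 8
  v28 = add(0, 4) = 4
  v30 = min2(8, 4) = 4
  v31 = add(4, 4) = 8
  v33 = max2(4, 8) = 8
  v35 = min2(8, 0) = 0

Propagation after the edit:
  v1: runs — in4 2->-5; result 5.
  v2: runs — in4 2->-5; result 5.
  v4: runs — v1 2->5; v2 2->5; result 10.
  v5: runs — v2 2->5; v2 2->5; result 25.
  v7: runs — v4 4->10; result 10.
  v8: runs — v1 2->5; v5 4->25; result 25.
  v9: runs — v8 4->25; v7 4->10; result 35.
  v11: runs — v1 2->5; v9 8->35; result 35.
  v12: runs — v11 8->35; result -35.
  v13: runs — v8 4->25; result 25.
  v14: runs — v12 -8->-35; v11 8->35; result 0 (same value as before).
  v15: runs — v12 -8->-35; v13 4->25; result -10.
  v16: runs — v12 -8->-35; v15 -4->-10; result -10.
  v17: runs — v15 -4->-10; result -10.
  v18: runs — v17 -4->-10; v16 -4->-10; result 0 (same value as before).
  v20: runs — v17 -4->-10; result -10.
  v21: runs — v15 -4->-10; v20 -4->-10; result 0 (same value as before).
  v22: checked — values it read are unchanged (v21 unchanged); reused cached 0 without running.
  v25: runs — v7 4->10; result 0 (same value as before).
  v26: checked — values it read are unchanged (v25 unchanged, v14 unchanged); reused cached 0 without running.
  v27: runs — v8 4->25; v15 -4->-10; result 35.
  v28: runs — v8 4->25; result 25.
  v30: runs — v27 8->35; v8 4->25; result 25.
  v31: runs — v30 4->25; v28 4->25; result 50.
  v33: runs — v28 4->25; v31 8->50; result 50.
  v35: runs — v33 8->50; result 0 (same value as before).

Key observation: the cutoff stops propagation at v22 — its inputs' values are unchanged, so it reuses its cache.

New value of v35: 0.
Computations that run: v1, v2, v4, v5, v7, v8, v9, v11, v12, v13, v14, v15, v16, v17, v18, v20, v21, v25, v27, v28, v30, v31, v33, v35 — 24 in total.
Values that change: in4, v1, v2, v4, v5, v7, v8, v9, v11, v12, v13, v15, v16, v17, v20, v27, v28, v30, v31, v33.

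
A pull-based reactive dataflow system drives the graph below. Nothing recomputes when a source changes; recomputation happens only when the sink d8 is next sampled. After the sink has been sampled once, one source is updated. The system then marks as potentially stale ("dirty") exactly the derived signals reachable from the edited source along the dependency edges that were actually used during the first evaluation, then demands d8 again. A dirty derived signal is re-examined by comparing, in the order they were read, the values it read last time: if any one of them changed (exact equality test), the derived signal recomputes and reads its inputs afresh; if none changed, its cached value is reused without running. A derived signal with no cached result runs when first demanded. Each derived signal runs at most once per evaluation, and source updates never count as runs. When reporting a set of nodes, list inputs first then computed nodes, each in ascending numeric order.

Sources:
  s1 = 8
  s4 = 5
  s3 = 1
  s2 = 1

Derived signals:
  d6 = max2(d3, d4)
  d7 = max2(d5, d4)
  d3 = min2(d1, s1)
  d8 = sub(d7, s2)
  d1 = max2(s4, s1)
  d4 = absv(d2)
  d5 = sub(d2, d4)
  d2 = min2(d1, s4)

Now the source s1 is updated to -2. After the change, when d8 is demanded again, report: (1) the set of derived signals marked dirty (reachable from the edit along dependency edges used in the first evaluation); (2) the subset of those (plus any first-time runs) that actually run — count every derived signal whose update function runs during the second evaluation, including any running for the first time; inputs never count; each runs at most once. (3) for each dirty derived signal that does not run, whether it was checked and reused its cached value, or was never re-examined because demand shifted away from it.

First evaluation (everything demanded from the output):
  d1 = max2(5, 8) = 8
  d2 = min2(8, 5) = 5
  d4 = absv(5) = 5
  d5 = sub(5, 5) = 0
  d7 = max2(0, 5) = 5
  d8 = sub(5, 1) = 4

Propagation after the edit:
  d1: runs — s1 8->-2; result 5.
  d2: runs — d1 8->5; result 5 (same value as before).
  d4: checked — values it read are unchanged (d2 unchanged); reused cached 5 without running.
  d5: checked — values it read are unchanged (d2 unchanged, d4 unchanged); reused cached 0 without running.
  d7: checked — values it read are unchanged (d5 unchanged, d4 unchanged); reused cached 5 without running.
  d8: checked — values it read are unchanged (d7 unchanged, s2 unchanged); reused cached 4 without running.

Key observation: the change is absorbed at d2 — it re-runs but produces the same value, and the output's value is unchanged.

Marked dirty: d1, d2, d4, d5, d7, d8.
Derived signals that run: d1, d2 — 2 in total.
Checked but reused from cache: d4, d5, d7, d8.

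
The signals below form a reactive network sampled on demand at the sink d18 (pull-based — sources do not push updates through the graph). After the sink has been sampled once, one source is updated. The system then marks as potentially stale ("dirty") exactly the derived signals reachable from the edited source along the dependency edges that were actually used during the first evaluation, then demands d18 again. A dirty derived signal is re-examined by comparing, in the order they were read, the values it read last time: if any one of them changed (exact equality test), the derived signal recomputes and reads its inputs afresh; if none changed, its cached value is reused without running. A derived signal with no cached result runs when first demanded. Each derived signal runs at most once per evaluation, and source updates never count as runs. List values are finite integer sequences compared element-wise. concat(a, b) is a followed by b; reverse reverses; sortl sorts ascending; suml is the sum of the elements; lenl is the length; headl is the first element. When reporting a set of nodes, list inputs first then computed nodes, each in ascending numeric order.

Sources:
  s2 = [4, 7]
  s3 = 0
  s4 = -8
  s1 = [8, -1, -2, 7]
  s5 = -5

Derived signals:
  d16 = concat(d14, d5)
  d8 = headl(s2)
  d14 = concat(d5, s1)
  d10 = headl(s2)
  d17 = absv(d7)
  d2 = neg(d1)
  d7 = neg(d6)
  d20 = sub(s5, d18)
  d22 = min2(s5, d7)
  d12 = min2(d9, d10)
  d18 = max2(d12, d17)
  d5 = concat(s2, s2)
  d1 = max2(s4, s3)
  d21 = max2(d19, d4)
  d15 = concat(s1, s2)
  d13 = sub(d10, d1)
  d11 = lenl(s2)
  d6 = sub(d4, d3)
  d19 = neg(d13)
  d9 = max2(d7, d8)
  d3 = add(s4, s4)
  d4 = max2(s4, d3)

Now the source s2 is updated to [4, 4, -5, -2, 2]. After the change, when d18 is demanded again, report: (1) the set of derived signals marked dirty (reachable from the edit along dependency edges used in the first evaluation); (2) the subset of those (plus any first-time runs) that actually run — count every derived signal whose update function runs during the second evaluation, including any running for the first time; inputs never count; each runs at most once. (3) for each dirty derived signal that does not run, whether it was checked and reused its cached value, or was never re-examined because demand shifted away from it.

Initial pass — values computed on the first demand:
  d3 = add(-8, -8) = -16
  d4 = max2(-8, -16) = -8
  d6 = sub(-8, -16) = 8
  d7 = neg(8) = -8
  d8 = headl([4, 7]) = 4
  d9 = max2(-8, 4) = 4
  d10 = headl([4, 7]) = 4
  d12 = min2(4, 4) = 4
  d17 = absv(-8) = 8
  d18 = max2(4, 8) = 8

Second demand — change propagation:
  d8: re-runs because s2 [4, 7]->[4, 4, -5, -2, 2]; new result 4 (unchanged).
  d9: re-examined; everything it read last time is the same (d7 unchanged, d8 unchanged) — cache 4 kept, no run.
  d10: re-runs because s2 [4, 7]->[4, 4, -5, -2, 2]; new result 4 (unchanged).
  d12: re-examined; everything it read last time is the same (d9 unchanged, d10 unchanged) — cache 4 kept, no run.
  d18: re-examined; everything it read last time is the same (d12 unchanged, d17 unchanged) — cache 8 kept, no run.

The important point: at d9 every value read last time is unchanged, so the dirty flag clears without a run.

Dirty set: d8, d9, d10, d12, d18.
Run set: d8, d10 (2 run).
Re-examined without running (cache reused): d9, d12, d18.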